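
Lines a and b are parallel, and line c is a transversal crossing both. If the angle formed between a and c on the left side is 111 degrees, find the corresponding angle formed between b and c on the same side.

Corresponding angles formed by parallel lines and a transversal are equal.
The given angle is 111 degrees.
The corresponding angle = 111 degrees.

111 degrees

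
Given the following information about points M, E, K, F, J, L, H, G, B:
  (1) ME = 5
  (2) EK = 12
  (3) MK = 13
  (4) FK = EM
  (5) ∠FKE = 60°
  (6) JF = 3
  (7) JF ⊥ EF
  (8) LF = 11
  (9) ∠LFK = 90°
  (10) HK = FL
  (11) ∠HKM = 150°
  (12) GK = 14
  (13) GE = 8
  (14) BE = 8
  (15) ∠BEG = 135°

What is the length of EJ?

From the given relations: FK = EM = 5.
Step 1: By the law of cosines on triangle EKF: EF² = 12² + 5² − 2·12·5·cos(60°) = 109, so EF = √109.
Step 2: By the law of cosines on triangle EFJ: EJ² = √109² + 3² − 2·√109·3·cos(90°) = 118, so EJ = √118.

Therefore, the length of EJ = √118.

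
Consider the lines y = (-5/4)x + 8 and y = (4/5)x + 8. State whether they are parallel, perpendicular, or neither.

Slope of line 1: m1 = -5/4
Slope of line 2: m2 = 4/5
m1 * m2 = (-5/4) * (4/5) = -1 = -1, so the lines are perpendicular.

Perpendicular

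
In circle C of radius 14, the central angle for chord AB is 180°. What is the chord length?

Chord = 2(14) sin(90°) = 28

28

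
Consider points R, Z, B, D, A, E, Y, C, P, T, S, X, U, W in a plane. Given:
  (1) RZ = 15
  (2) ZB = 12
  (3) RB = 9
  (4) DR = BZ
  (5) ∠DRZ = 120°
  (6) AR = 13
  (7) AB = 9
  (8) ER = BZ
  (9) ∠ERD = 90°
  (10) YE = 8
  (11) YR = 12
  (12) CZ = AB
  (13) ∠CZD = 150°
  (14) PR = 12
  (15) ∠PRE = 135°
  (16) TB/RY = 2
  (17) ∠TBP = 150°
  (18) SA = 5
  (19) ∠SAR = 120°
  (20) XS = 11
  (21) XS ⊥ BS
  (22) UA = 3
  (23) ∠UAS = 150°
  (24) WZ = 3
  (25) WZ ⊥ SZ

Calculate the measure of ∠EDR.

From the given relations: DR = BZ = 12; ER = BZ = 12.
Step 1: By the law of cosines on triangle DRE: DE² = 12² + 12² − 2·12·12·cos(90°) = 288, so DE = 12·√2.
Step 2: By the inverse law of cosines on triangle EDR: cos(∠EDR) = ((12·√2)² + 12² − 12²) / (2·12·√2·12) = 288/407.29 = 0.7071, so ∠EDR = 45°.

Therefore, the measure of angle ∠EDR = 45°.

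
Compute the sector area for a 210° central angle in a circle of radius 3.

Sector area = πr² × θ/360
= π × 3² × 7/12
= π × 9 × 7/12
= 21*pi/4

21*pi/4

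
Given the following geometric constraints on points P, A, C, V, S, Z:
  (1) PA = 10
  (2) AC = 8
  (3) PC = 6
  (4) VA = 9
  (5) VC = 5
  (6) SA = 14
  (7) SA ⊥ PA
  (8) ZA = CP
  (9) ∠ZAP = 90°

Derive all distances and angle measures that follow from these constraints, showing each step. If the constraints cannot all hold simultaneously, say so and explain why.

The constraints are consistent.

From the given relations:
  ZA = CP = 6

Step 1: From PA = 10, AS = 14, and ∠PAS = 90°, by the law of cosines:
  PS² = PA² + AS² - 2·PA·AS·cos(90°) = 100 + 196 - 0 = 296
  PS = 2·√74

Step 2: From PA = 10, AZ = 6, and ∠PAZ = 90°, by the law of cosines:
  PZ² = PA² + AZ² - 2·PA·AZ·cos(90°) = 100 + 36 - 0 = 136
  PZ = 2·√34

Step 3: From PA = 10, PC = 6, AC = 8, by the inverse law of cosines:
  cos(∠APC) = (PA² + PC² - AC²) / (2·PA·PC)
  ∠APC = 53.13°

Step 4: From AC = 8, AP = 10, CP = 6, by the inverse law of cosines:
  cos(∠CAP) = (AC² + AP² - CP²) / (2·AC·AP)
  ∠CAP = 36.87°

Step 5: From AC = 8, AV = 9, CV = 5, by the inverse law of cosines:
  cos(∠CAV) = (AC² + AV² - CV²) / (2·AC·AV)
  ∠CAV = 33.56°

Step 6: From CA = 8, CP = 6, AP = 10, by the inverse law of cosines:
  cos(∠ACP) = (CA² + CP² - AP²) / (2·CA·CP)
  ∠ACP = 90°

Step 7: From CA = 8, CV = 5, AV = 9, by the inverse law of cosines:
  cos(∠ACV) = (CA² + CV² - AV²) / (2·CA·CV)
  ∠ACV = 84.26°

Step 8: From VA = 9, VC = 5, AC = 8, by the inverse law of cosines:
  cos(∠AVC) = (VA² + VC² - AC²) / (2·VA·VC)
  ∠AVC = 62.18°

Step 9: From PA = 10, PS = 2·√74, AS = 14, by the inverse law of cosines:
  cos(∠APS) = (PA² + PS² - AS²) / (2·PA·PS)
  ∠APS = 54.46°

Step 10: From PA = 10, PZ = 2·√34, AZ = 6, by the inverse law of cosines:
  cos(∠APZ) = (PA² + PZ² - AZ²) / (2·PA·PZ)
  ∠APZ = 30.96°

Step 11: From SA = 14, SP = 2·√74, AP = 10, by the inverse law of cosines:
  cos(∠ASP) = (SA² + SP² - AP²) / (2·SA·SP)
  ∠ASP = 35.54°

Step 12: From ZA = 6, ZP = 2·√34, AP = 10, by the inverse law of cosines:
  cos(∠AZP) = (ZA² + ZP² - AP²) / (2·ZA·ZP)
  ∠AZP = 59.04°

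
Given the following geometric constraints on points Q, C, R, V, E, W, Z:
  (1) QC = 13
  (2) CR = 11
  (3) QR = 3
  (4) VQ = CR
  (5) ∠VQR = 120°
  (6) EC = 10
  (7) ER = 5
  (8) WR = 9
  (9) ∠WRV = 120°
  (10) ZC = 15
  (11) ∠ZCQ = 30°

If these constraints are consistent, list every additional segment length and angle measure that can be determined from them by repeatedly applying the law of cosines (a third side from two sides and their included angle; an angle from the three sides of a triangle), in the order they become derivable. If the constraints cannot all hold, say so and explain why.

The constraints are consistent. Derivable facts, in order:
After 1 step:
- QZ ≈ 7.5
- RV = √163
- ∠CER = 87.71°
- ∠CQR = 43.05°
- ∠CRE = 65.28°
- ∠CRQ = 126.22°
- ∠ECR = 27.01°
- ∠QCR = 10.73°
After 2 steps:
- VW ≈ 18.94
- ∠CQZ = 89.93°
- ∠CZQ = 60.07°
- ∠QRV = 48.26°
- ∠QVR = 11.74°
After 3 steps:
- ∠RVW = 24.29°
- ∠RWV = 35.71°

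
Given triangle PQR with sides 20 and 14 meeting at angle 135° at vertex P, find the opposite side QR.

Law of cosines: QR^2 = 20^2 + 14^2 - 2(20)(14)cos(135°) = 280*sqrt(2) + 596, so QR = 2*sqrt(70*sqrt(2) + 149).

2*sqrt(70*sqrt(2) + 149)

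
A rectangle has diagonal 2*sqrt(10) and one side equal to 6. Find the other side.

b = sqrt(d^2 - a^2) = sqrt(40 - 36) = sqrt(4) = 2

2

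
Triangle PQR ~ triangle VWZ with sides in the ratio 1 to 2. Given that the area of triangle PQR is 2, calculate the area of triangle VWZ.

The ratio of areas of similar triangles = (side ratio)^2.
Side ratio = 1:2, so area ratio = 1:4.
Area of VWZ / Area of PQR = 4/1
Area of VWZ = 2 * 4/1 = 8

8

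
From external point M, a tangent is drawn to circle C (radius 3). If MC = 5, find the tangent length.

The tangent, radius, and line from the external point to the center form a right triangle.
The right angle is where the tangent meets the radius.
By the Pythagorean theorem: tangent² + 3² = 5²
tangent² = 25 - 9 = 16
tangent = 4

4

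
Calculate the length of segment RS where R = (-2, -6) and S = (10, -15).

d = sqrt((10 - -2)^2 + (-15 - -6)^2)
d = sqrt(12^2 + -9^2)
d = sqrt(144 + 81)
d = sqrt(225) = 15

15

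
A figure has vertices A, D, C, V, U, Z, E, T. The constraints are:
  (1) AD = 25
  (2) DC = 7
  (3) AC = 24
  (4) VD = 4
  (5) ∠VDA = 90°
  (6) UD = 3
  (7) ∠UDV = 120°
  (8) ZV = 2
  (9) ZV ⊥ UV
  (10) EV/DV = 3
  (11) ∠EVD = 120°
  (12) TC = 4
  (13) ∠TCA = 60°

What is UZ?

Step 1: By the law of cosines on triangle UDV: UV² = 3² + 4² − 2·3·4·cos(120°) = 37, so UV = √37.
Step 2: By the law of cosines on triangle UVZ: UZ² = √37² + 2² − 2·√37·2·cos(90°) = 41, so UZ = √41.

Therefore, the length of UZ = √41.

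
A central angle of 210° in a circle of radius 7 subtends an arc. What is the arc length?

The full circumference is 2πr = 2π(7) = 14*pi.
The arc spans 210° out of 360°, which is a fraction of 7/12.
Arc length = 14*pi × 7/12 = 49*pi/6.

49*pi/6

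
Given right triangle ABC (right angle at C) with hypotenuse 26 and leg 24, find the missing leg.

BC = sqrt(26^2 - 24^2) = sqrt(100) = 10

10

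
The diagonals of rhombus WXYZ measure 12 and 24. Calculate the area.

Area = (12 * 24) / 2 = 288 / 2 = 144

144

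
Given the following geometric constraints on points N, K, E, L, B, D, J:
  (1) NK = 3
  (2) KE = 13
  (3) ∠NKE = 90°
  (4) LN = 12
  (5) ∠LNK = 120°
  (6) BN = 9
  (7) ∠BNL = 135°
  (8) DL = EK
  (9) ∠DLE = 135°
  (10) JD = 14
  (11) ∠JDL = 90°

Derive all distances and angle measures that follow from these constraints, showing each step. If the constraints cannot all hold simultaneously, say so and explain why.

The constraints are consistent.

From the given relations:
  DL = EK = 13

Step 1: From NK = 3, KE = 13, and ∠NKE = 90°, by the law of cosines:
  NE² = NK² + KE² - 2·NK·KE·cos(90°) = 9 + 169 - 0 = 178
  NE = √178

Step 2: From KN = 3, NL = 12, and ∠KNL = 120°, by the law of cosines:
  KL² = KN² + NL² - 2·KN·NL·cos(120°) = 9 + 144 + 36 = 189
  KL = 3·√21

Step 3: From LN = 12, NB = 9, and ∠LNB = 135°, by the law of cosines:
  LB² = LN² + NB² - 2·LN·NB·cos(135°) = 144 + 81 + 152.7 = 377.7
  LB ≈ 19.44

Step 4: From LD = 13, DJ = 14, and ∠LDJ = 90°, by the law of cosines:
  LJ² = LD² + DJ² - 2·LD·DJ·cos(90°) = 169 + 196 - 0 = 365
  LJ ≈ 19.1

Step 5: From NE = √178, NK = 3, EK = 13, by the inverse law of cosines:
  cos(∠ENK) = (NE² + NK² - EK²) / (2·NE·NK)
  ∠ENK = 77.01°

Step 6: From KL = 3·√21, KN = 3, LN = 12, by the inverse law of cosines:
  cos(∠LKN) = (KL² + KN² - LN²) / (2·KL·KN)
  ∠LKN = 49.11°

Step 7: From EK = 13, EN = √178, KN = 3, by the inverse law of cosines:
  cos(∠KEN) = (EK² + EN² - KN²) / (2·EK·EN)
  ∠KEN = 12.99°

Step 8: From LB = 19.44, LN = 12, BN = 9, by the inverse law of cosines:
  cos(∠BLN) = (LB² + LN² - BN²) / (2·LB·LN)
  ∠BLN = 19.11°

Step 9: From LD = 13, LJ = 19.1, DJ = 14, by the inverse law of cosines:
  cos(∠DLJ) = (LD² + LJ² - DJ²) / (2·LD·LJ)
  ∠DLJ = 47.12°

Step 10: From LK = 3·√21, LN = 12, KN = 3, by the inverse law of cosines:
  cos(∠KLN) = (LK² + LN² - KN²) / (2·LK·LN)
  ∠KLN = 10.89°

Step 11: From BL = 19.44, BN = 9, LN = 12, by the inverse law of cosines:
  cos(∠LBN) = (BL² + BN² - LN²) / (2·BL·BN)
  ∠LBN = 25.89°

Step 12: From JD = 14, JL = 19.1, DL = 13, by the inverse law of cosines:
  cos(∠DJL) = (JD² + JL² - DL²) / (2·JD·JL)
  ∠DJL = 42.88°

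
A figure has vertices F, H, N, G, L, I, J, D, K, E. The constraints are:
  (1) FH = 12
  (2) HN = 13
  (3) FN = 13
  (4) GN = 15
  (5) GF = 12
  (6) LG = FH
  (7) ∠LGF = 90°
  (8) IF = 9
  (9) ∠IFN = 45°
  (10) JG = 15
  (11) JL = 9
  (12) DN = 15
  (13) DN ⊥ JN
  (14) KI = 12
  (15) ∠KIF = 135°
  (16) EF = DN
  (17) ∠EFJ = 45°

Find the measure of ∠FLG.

From the given relations: LG = FH = 12.
Step 1: By the law of cosines on triangle LGF: LF² = 12² + 12² − 2·12·12·cos(90°) = 288, so LF = 12·√2.
Step 2: By the inverse law of cosines on triangle FLG: cos(∠FLG) = ((12·√2)² + 12² − 12²) / (2·12·√2·12) = 288/407.29 = 0.7071, so ∠FLG = 45°.

Therefore, the measure of angle ∠FLG = 45°.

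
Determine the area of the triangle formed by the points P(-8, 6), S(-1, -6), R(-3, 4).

The Shoelace formula computes the area from vertex coordinates by summing cross products.
For vertices (-8,6), (-1,-6), (-3,4):
Signed sum = -8*-6 - -1*6 + -1*4 - -3*-6 + -3*6 - -8*4
= 54 + -22 + 14 = 46
Area = (1/2)|46| = 23.

23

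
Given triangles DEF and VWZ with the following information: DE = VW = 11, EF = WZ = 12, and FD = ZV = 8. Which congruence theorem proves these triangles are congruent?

Consider the given information: DE = VW = 11, EF = WZ = 12, and FD = ZV = 8
This is not SAS or HL: SAS requires two sides and the included angle between them. HL only applies to right triangles with matching hypotenuse and leg.
The correct criterion is SSS. All three pairs of corresponding sides are equal (Side-Side-Side).

SSS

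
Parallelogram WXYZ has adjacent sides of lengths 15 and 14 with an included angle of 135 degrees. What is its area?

The area of a parallelogram equals the product of two adjacent sides times the sine of the included angle.
This is because the height equals 14 * sin(135°) = 7*sqrt(2).
Area = 15 * 7*sqrt(2) = 105*sqrt(2)

105*sqrt(2)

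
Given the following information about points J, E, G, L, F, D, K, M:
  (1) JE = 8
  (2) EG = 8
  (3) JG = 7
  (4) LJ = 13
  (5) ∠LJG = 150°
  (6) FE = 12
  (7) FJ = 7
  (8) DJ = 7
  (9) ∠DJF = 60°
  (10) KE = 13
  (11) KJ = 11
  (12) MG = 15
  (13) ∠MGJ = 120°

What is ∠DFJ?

Step 1: By the law of cosines on triangle FJD: FD² = 7² + 7² − 2·7·7·cos(60°) = 49, so FD = 7.
Step 2: By the inverse law of cosines on triangle DFJ: cos(∠DFJ) = (7² + 7² − 7²) / (2·7·7) = 49/98 = 0.5, so ∠DFJ = 60°.

Therefore, the measure of angle ∠DFJ = 60°.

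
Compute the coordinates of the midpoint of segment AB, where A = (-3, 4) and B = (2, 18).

The midpoint is the average of the coordinates:
x: (-3 + 2)/2 = -1/2
y: (4 + 18)/2 = 11
Midpoint = (-1/2, 11)

(-1/2, 11)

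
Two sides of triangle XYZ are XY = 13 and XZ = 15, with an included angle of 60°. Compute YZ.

By the law of cosines: YZ^2 = XY^2 + XZ^2 - 2*XY*XZ*cos(X)
YZ^2 = 13^2 + 15^2 - 2*13*15*cos(60°)
YZ^2 = 169 + 225 - 390*(1/2)
YZ^2 = 199
YZ = sqrt(199)

sqrt(199)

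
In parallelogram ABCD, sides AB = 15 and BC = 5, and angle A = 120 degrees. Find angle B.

In a parallelogram, consecutive angles are supplementary (sum to 180°).
angle B = 180 - angle A
angle B = 180 - 120
angle B = 60 degrees

60 degrees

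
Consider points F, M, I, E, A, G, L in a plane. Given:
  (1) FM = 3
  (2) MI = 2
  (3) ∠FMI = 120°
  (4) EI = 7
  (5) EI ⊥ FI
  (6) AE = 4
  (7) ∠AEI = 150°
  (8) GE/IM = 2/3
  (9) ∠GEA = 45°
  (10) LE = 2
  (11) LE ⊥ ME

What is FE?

Step 1: By the law of cosines on triangle FMI: FI² = 3² + 2² − 2·3·2·cos(120°) = 19, so FI = √19.
Step 2: By the law of cosines on triangle FIE: FE² = √19² + 7² − 2·√19·7·cos(90°) = 68, so FE = 2·√17.

Therefore, the length of FE = 2·√17.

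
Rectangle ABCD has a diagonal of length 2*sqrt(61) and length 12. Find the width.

b = sqrt(d^2 - a^2) = sqrt(244 - 144) = sqrt(100) = 10

10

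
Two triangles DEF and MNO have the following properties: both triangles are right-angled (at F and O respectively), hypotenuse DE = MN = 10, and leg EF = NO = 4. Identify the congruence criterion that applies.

Consider the given information: both triangles are right-angled (at F and O respectively), hypotenuse DE = MN = 10, and leg EF = NO = 4
This is not SSS or SAS: SSS requires all three pairs of sides, but we don't have that. SAS requires two sides and the included angle between them.
The correct criterion is HL. The hypotenuse and one leg of two right triangles are equal (Hypotenuse-Leg).

HL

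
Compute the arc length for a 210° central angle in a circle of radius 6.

Arc length = 2πr × θ/360
= 2π × 6 × 7/12
= 7*pi

7*pi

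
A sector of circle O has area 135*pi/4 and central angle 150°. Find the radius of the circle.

Sector area A = πr² × θ/360, so r² = 360A / (πθ).
r² = 360 × 135*pi/4 / (π × 150)
r² = 81
r = 9

9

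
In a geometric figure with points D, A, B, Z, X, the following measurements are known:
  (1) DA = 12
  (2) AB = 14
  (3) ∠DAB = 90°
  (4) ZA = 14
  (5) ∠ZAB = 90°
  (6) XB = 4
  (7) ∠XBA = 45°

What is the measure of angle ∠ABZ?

Step 1: By the law of cosines on triangle BAZ: BZ² = 14² + 14² − 2·14·14·cos(90°) = 392, so BZ = 14·√2.
Step 2: By the inverse law of cosines on triangle ABZ: cos(∠ABZ) = (14² + (14·√2)² − 14²) / (2·14·14·√2) = 392/554.37 = 0.7071, so ∠ABZ = 45°.

Therefore, the measure of angle ∠ABZ = 45°.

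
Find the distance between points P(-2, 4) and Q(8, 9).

The horizontal distance is |8 - -2| = 10 and the vertical distance is |9 - 4| = 5.
By the Pythagorean theorem, d = sqrt(10^2 + 5^2) = sqrt(125) = 5*sqrt(5).

5*sqrt(5)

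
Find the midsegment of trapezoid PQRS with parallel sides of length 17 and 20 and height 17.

The midsegment (median) of a trapezoid connects the midpoints of the non-parallel sides.
Its length is the average of the two bases: (17 + 20) / 2 = 37/2.

37/2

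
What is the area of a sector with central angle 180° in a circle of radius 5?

Sector area = πr² × θ/360
= π × 5² × 1/2
= π × 25 × 1/2
= 25*pi/2

25*pi/2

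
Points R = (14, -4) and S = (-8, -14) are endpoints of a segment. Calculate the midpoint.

The midpoint is the point halfway along the segment.
Move half the horizontal distance: 14 + (-8 - 14)/2 = 14 + -22/2 = 3
Move half the vertical distance: -4 + (-14 - -4)/2 = -4 + -10/2 = -9
Midpoint = (3, -9)

(3, -9)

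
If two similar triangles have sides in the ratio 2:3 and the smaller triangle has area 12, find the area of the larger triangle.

Area ratio = (2/3)^2 = 4/9. Area of the larger triangle = 12 * 9/4 = 27.

27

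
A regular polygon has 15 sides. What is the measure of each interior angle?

Each interior angle of a regular n-gon is (n - 2) * 180 / n.
For n = 15: (15 - 2) * 180 / 15 = 2340/15 = 156 degrees.

156 degrees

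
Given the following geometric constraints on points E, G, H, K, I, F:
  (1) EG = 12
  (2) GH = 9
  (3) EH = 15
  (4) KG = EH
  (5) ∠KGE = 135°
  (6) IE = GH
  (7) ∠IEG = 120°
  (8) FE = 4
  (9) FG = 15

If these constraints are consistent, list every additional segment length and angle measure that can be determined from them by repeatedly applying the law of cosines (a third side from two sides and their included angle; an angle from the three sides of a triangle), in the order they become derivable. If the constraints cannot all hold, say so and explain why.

The constraints are consistent. Derivable facts, in order:
After 1 step:
- EK ≈ 24.97
- GI = 3·√37
- ∠EFG = 36.07°
- ∠EGF = 11.32°
- ∠EGH = 90°
- ∠EHG = 53.13°
- ∠FEG = 132.62°
- ∠GEH = 36.87°
After 2 steps:
- ∠EGI = 25.28°
- ∠EIG = 34.72°
- ∠EKG = 19.86°
- ∠GEK = 25.14°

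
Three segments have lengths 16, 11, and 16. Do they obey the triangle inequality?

Check all three triangle inequalities:
16 + 11 = 27 > 16 ✓
16 + 16 = 32 > 11 ✓
11 + 16 = 27 > 16 ✓
All conditions hold, so these sides form a valid triangle.

Yes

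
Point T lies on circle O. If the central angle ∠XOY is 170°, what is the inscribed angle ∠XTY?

By the inscribed angle theorem, the inscribed angle is half the central angle.
Inscribed angle = 170° / 2 = 85°

85°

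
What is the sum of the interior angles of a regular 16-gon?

The sum of interior angles of an n-sided polygon is (n - 2) * 180.
For n = 16: (16 - 2) * 180 = 14 * 180 = 2520 degrees.

2520 degrees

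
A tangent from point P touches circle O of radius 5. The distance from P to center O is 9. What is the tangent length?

tangent = √(d² - r²) = √(9² - 5²) = √(81 - 25) = √56 = 2*sqrt(14)

2*sqrt(14)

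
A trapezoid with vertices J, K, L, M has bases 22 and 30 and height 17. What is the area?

Area of a trapezoid = (base1 + base2) * height / 2
Area = (22 + 30) * 17 / 2
Area = 52 * 17 / 2
Area = 884 / 2
Area = 442

442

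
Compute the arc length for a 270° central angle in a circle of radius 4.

Arc length = 2πr × θ/360
= 2π × 4 × 3/4
= 6*pi

6*pi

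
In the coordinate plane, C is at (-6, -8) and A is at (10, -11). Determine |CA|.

d = sqrt((16)^2 + (-3)^2) = sqrt(265)

sqrt(265)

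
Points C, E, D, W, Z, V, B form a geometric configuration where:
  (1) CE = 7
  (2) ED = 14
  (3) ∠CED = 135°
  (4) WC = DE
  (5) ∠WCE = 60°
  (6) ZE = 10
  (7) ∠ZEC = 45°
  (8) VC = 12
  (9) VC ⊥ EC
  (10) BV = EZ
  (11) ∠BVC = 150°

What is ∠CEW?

From the given relations: WC = DE = 14.
Step 1: By the law of cosines on triangle ECW: EW² = 7² + 14² − 2·7·14·cos(60°) = 147, so EW = 7·√3.
Step 2: By the inverse law of cosines on triangle CEW: cos(∠CEW) = (7² + (7·√3)² − 14²) / (2·7·7·√3) = 0/169.74 = 0, so ∠CEW = 90°.

Therefore, the measure of angle ∠CEW = 90°.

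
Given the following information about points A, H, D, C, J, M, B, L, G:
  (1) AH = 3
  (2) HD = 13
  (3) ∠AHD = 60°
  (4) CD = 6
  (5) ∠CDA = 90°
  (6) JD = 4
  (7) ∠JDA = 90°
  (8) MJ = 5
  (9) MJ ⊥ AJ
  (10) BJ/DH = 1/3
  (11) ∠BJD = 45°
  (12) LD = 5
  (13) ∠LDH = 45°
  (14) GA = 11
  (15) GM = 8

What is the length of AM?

Step 1: By the law of cosines on triangle DHA: DA² = 13² + 3² − 2·13·3·cos(60°) = 139, so DA = √139.
Step 2: By the law of cosines on triangle JDA: JA² = 4² + √139² − 2·4·√139·cos(90°) = 155, so JA = √155.
Step 3: By the law of cosines on triangle AJM: AM² = √155² + 5² − 2·√155·5·cos(90°) = 180, so AM = 6·√5.

Therefore, the length of AM = 6·√5.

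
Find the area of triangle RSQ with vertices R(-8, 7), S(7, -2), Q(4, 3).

Using the Shoelace formula for a triangle:
Area = (1/2)|x0(y1 - y2) + x1(y2 - y0) + x2(y0 - y1)|
Area = (1/2)|-8(-2 - 3) + 7(3 - 7) + 4(7 - -2)|
Area = (1/2)|40 + -28 + 36|
Area = (1/2)|48|
Area = (1/2)(48)
Area = 24

24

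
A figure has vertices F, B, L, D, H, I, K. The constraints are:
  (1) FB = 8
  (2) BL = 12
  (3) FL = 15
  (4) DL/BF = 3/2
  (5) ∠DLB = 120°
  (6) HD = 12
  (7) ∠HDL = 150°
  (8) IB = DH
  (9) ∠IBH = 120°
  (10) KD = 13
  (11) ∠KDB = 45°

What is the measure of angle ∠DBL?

From the given relations: DL = 3/2·BF = 3/2·8 = 12.
Step 1: By the law of cosines on triangle BLD: BD² = 12² + 12² − 2·12·12·cos(120°) = 432, so BD = 12·√3.
Step 2: By the inverse law of cosines on triangle DBL: cos(∠DBL) = ((12·√3)² + 12² − 12²) / (2·12·√3·12) = 432/498.83 = 0.866, so ∠DBL = 30°.

Therefore, the measure of angle ∠DBL = 30°.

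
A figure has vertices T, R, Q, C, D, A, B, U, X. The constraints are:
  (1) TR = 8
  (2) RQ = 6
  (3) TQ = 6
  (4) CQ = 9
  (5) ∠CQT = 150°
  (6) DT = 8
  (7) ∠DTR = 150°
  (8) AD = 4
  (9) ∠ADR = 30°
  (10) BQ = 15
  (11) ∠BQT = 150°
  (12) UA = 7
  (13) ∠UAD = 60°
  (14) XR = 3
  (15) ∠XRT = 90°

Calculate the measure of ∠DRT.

Step 1: By the law of cosines on triangle RTD: RD² = 8² + 8² − 2·8·8·cos(150°) = 238.85, so RD ≈ 15.45.
Step 2: By the inverse law of cosines on triangle DRT: cos(∠DRT) = (15.45² + 8² − 8²) / (2·15.45·8) = 238.85/247.28 = 0.9659, so ∠DRT = 15°.

Therefore, the measure of angle ∠DRT = 15°.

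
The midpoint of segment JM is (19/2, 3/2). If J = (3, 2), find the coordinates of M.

Using the midpoint formula: M = ((x1 + x2)/2, (y1 + y2)/2)
We know M = (19/2, 3/2) and J = (3, 2)
For x: 19/2 = (3 + x2)/2, so x2 = 2*19/2 - 3 = 16
For y: 3/2 = (2 + y2)/2, so y2 = 2*3/2 - 2 = 1
M = (16, 1)

(16, 1)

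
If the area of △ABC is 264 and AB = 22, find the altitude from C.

Rearranging the area formula Area = (1/2) * base * height:
height = 2 * Area / base = 2 * 264 / 22 = 24.

24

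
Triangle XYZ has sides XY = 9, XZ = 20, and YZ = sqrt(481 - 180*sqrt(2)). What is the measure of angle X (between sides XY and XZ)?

cos(X) = (9² + 20² - (sqrt(481 - 180*sqrt(2)))²) / (2 × 9 × 20) = sqrt(2)/2, so X = arccos(sqrt(2)/2) = 45°.

45°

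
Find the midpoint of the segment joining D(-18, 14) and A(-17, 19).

The midpoint is the average of the coordinates:
x: (-18 + -17)/2 = -35/2
y: (14 + 19)/2 = 33/2
Midpoint = (-35/2, 33/2)

(-35/2, 33/2)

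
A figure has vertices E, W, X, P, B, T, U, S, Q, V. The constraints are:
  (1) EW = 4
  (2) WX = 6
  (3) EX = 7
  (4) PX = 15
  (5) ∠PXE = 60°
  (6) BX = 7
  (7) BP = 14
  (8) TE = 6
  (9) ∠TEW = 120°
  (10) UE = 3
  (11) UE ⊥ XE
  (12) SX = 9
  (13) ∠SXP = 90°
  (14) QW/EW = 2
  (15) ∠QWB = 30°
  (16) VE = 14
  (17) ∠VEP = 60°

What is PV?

Step 1: By the law of cosines on triangle EXP: EP² = 7² + 15² − 2·7·15·cos(60°) = 169, so EP = 13.
Step 2: By the law of cosines on triangle PEV: PV² = 13² + 14² − 2·13·14·cos(60°) = 183, so PV = √183.

Therefore, the length of PV = √183.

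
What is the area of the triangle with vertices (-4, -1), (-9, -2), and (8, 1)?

The Shoelace formula computes the area from vertex coordinates by summing cross products.
For vertices (-4,-1), (-9,-2), (8,1):
Signed sum = -4*-2 - -9*-1 + -9*1 - 8*-2 + 8*-1 - -4*1
= -1 + 7 + -4 = 2
Area = (1/2)|2| = 1.

1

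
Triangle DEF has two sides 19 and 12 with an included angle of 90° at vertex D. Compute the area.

Area = (1/2)(19)(12) sin(90°) = (1/2)(19)(12)(1) = 114

114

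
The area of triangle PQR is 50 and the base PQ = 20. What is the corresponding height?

height = 2 * 50 / 20 = 5

5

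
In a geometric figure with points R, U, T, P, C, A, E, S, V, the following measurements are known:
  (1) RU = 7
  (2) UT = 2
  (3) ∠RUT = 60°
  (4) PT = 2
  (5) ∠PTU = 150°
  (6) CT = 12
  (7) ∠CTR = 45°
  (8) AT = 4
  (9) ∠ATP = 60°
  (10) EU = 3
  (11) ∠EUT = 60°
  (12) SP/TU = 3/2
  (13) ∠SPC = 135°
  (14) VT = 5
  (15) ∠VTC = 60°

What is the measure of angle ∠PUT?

Step 1: By the law of cosines on triangle UTP: UP² = 2² + 2² − 2·2·2·cos(150°) = 14.93, so UP ≈ 3.86.
Step 2: By the inverse law of cosines on triangle PUT: cos(∠PUT) = (3.86² + 2² − 2²) / (2·3.86·2) = 14.93/15.45 = 0.9659, so ∠PUT = 15°.

Therefore, the measure of angle ∠PUT = 15°.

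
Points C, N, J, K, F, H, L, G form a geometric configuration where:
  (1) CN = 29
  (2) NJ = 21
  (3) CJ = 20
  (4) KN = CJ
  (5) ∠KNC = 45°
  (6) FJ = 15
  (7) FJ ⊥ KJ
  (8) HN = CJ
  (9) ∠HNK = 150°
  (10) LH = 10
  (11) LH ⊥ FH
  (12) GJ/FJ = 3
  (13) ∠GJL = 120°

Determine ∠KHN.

From the given relations: HN = CJ = 20; KN = CJ = 20.
Step 1: By the law of cosines on triangle HNK: HK² = 20² + 20² − 2·20·20·cos(150°) = 1492.82, so HK ≈ 38.64.
Step 2: By the inverse law of cosines on triangle KHN: cos(∠KHN) = (38.64² + 20² − 20²) / (2·38.64·20) = 1492.82/1545.48 = 0.9659, so ∠KHN = 15°.

Therefore, the measure of angle ∠KHN = 15°.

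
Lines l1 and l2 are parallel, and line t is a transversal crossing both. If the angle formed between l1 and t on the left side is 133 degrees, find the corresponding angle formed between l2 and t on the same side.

Corresponding angles are equal: 133 degrees.

133 degrees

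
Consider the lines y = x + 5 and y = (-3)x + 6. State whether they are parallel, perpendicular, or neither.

Slope of line 1: m1 = 1
Slope of line 2: m2 = -3
For parallel lines we need equal slopes: 1 != -3.
For perpendicular lines we need m1*m2 = -1: (1)(-3) = -3 != -1.
Since neither condition holds, the lines are neither parallel nor perpendicular.

Neither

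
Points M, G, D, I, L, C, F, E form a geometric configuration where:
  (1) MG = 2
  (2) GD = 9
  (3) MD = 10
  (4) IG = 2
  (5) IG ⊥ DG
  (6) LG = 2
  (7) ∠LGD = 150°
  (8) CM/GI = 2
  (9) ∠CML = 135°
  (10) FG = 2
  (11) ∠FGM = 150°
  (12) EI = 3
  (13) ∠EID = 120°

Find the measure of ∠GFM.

Step 1: By the law of cosines on triangle FGM: FM² = 2² + 2² − 2·2·2·cos(150°) = 14.93, so FM ≈ 3.86.
Step 2: By the inverse law of cosines on triangle GFM: cos(∠GFM) = (2² + 3.86² − 2²) / (2·2·3.86) = 14.93/15.45 = 0.9659, so ∠GFM = 15°.

Therefore, the measure of angle ∠GFM = 15°.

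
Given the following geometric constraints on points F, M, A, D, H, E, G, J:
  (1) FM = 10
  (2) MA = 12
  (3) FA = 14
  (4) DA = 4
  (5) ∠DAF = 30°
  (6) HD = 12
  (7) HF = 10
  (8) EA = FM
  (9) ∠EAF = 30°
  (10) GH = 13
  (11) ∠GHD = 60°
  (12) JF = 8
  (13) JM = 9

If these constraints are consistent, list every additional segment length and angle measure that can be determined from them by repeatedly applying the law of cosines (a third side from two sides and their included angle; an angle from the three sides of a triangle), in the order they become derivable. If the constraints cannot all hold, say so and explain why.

The constraints are consistent. Derivable facts, in order:
After 1 step:
- DG = √157
- FD ≈ 10.72
- FE ≈ 7.32
- ∠AFM = 57.12°
- ∠AMF = 78.46°
- ∠FAM = 44.42°
- ∠FJM = 71.79°
- ∠FMJ = 49.46°
- ∠JFM = 58.75°
After 2 steps:
- ∠ADF = 139.25°
- ∠AEF = 106.88°
- ∠AFD = 10.75°
- ∠AFE = 43.12°
- ∠DFH = 70.67°
- ∠DGH = 56.04°
- ∠DHF = 57.49°
- ∠FDH = 51.85°
- ∠GDH = 63.96°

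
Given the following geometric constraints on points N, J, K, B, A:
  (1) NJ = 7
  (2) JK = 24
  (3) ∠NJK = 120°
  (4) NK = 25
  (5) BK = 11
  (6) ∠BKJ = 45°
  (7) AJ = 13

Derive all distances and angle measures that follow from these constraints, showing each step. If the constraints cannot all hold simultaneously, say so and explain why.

These constraints are not satisfiable: (1), (2) and (4) fix all three sides of triangle NJK, so by the law of cosines cos(∠NJK) = (7² + 24² − 25²) / (2·7·24) = 0.0000, i.e. ∠NJK ≈ 90°, which contradicts (3) ∠NJK = 120°. No planar figure meets all of them, so nothing further can be derived.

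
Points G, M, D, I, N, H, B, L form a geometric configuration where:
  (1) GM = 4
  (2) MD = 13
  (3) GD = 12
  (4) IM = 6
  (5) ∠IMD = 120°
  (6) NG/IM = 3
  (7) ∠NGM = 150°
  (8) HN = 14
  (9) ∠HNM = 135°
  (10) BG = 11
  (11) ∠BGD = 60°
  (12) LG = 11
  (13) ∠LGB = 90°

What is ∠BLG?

Step 1: By the law of cosines on triangle LGB: LB² = 11² + 11² − 2·11·11·cos(90°) = 242, so LB = 11·√2.
Step 2: By the inverse law of cosines on triangle BLG: cos(∠BLG) = ((11·√2)² + 11² − 11²) / (2·11·√2·11) = 242/342.24 = 0.7071, so ∠BLG = 45°.

Therefore, the measure of angle ∠BLG = 45°.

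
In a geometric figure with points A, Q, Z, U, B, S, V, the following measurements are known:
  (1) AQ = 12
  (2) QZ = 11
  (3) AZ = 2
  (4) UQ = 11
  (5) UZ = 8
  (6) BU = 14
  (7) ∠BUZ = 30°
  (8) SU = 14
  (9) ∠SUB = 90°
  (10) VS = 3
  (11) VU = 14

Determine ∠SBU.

Step 1: By the law of cosines on triangle BUS: BS² = 14² + 14² − 2·14·14·cos(90°) = 392, so BS = 14·√2.
Step 2: By the inverse law of cosines on triangle SBU: cos(∠SBU) = ((14·√2)² + 14² − 14²) / (2·14·√2·14) = 392/554.37 = 0.7071, so ∠SBU = 45°.

Therefore, the measure of angle ∠SBU = 45°.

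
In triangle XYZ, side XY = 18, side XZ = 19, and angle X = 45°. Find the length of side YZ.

Law of cosines: YZ^2 = 18^2 + 19^2 - 2(18)(19)cos(45°) = 685 - 342*sqrt(2), so YZ = sqrt(685 - 342*sqrt(2)).

sqrt(685 - 342*sqrt(2))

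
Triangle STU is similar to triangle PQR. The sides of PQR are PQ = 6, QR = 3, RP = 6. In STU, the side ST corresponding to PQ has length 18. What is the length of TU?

Since the triangles are similar, the ratio of corresponding sides is constant.
Scale factor k = ST / PQ = 18 / 6 = 3
TU = k * QR = 3 * 3 = 9

9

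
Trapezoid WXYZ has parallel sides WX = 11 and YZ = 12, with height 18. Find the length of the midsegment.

midsegment = (11 + 12) / 2 = 23 / 2 = 23/2

23/2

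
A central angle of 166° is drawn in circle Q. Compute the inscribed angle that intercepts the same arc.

By the inscribed angle theorem, the inscribed angle is half the central angle.
Inscribed angle = 166° / 2 = 83°

83°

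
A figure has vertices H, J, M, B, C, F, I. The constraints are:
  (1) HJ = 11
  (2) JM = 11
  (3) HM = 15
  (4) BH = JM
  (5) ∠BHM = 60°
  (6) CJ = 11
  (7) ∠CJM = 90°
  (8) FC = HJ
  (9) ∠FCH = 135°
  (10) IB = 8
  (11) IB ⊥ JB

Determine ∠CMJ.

Step 1: By the law of cosines on triangle MJC: MC² = 11² + 11² − 2·11·11·cos(90°) = 242, so MC = 11·√2.
Step 2: By the inverse law of cosines on triangle CMJ: cos(∠CMJ) = ((11·√2)² + 11² − 11²) / (2·11·√2·11) = 242/342.24 = 0.7071, so ∠CMJ = 45°.

Therefore, the measure of angle ∠CMJ = 45°.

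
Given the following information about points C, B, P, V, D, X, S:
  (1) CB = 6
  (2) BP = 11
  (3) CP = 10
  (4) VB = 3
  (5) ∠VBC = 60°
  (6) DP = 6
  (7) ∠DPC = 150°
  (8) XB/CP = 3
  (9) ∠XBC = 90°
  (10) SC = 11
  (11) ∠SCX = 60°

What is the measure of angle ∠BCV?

Step 1: By the law of cosines on triangle CBV: CV² = 6² + 3² − 2·6·3·cos(60°) = 27, so CV = 3·√3.
Step 2: By the inverse law of cosines on triangle BCV: cos(∠BCV) = (6² + (3·√3)² − 3²) / (2·6·3·√3) = 54/62.35 = 0.866, so ∠BCV = 30°.

Therefore, the measure of angle ∠BCV = 30°.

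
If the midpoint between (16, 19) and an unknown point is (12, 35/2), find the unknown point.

Using the midpoint formula: M = ((x1 + x2)/2, (y1 + y2)/2)
We know M = (12, 35/2) and K = (16, 19)
For x: 12 = (16 + x2)/2, so x2 = 2*12 - 16 = 8
For y: 35/2 = (19 + y2)/2, so y2 = 2*35/2 - 19 = 16
L = (8, 16)

(8, 16)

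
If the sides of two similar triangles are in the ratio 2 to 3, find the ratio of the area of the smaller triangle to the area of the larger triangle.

Area scales with the square of linear dimensions. If every length is multiplied by 2/3, then the area is multiplied by (2/3)^2 = 4/9.
The area ratio is 4:9.

4:9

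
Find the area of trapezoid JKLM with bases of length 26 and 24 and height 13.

Area = (26 + 24) * 13 / 2 = 650 / 2 = 325

325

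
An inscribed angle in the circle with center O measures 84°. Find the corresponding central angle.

The inscribed angle theorem states that a central angle is always twice any inscribed angle that subtends the same arc.
Since the inscribed angle is 84°, the central angle = 2 × 84° = 168°.

168°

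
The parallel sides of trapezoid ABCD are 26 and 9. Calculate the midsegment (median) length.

The midsegment of a trapezoid = (base1 + base2) / 2
midsegment = (26 + 9) / 2
midsegment = 35 / 2
midsegment = 35/2

35/2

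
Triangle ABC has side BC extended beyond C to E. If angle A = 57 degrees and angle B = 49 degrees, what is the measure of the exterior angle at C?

The interior angle at C is 180 - 57 - 49 = 74 degrees.
The exterior angle and interior angle at C are supplementary:
Exterior angle = 180 - 74 = 106 degrees.

106 degrees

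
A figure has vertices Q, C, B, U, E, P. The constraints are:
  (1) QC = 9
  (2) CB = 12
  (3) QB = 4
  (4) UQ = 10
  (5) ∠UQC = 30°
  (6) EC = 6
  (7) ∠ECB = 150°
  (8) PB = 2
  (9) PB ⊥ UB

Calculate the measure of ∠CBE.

Step 1: By the law of cosines on triangle BCE: BE² = 12² + 6² − 2·12·6·cos(150°) = 304.71, so BE ≈ 17.46.
Step 2: By the inverse law of cosines on triangle CBE: cos(∠CBE) = (12² + 17.46² − 6²) / (2·12·17.46) = 412.71/418.94 = 0.9851, so ∠CBE = 9.9°.

Therefore, the measure of angle ∠CBE = 9.9°.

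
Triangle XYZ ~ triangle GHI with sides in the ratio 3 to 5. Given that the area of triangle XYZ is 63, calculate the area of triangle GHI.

Area ratio = (3/5)^2 = 9/25. Area of GHI = 63 * 25/9 = 175.

175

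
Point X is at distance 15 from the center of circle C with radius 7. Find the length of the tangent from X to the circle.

Let T be the point of tangency. Then CT ⊥ XT (radius ⊥ tangent).
In right triangle CTX: CX² = CT² + XT²
15² = 7² + XT²
XT² = 176, XT = 4*sqrt(11)

4*sqrt(11)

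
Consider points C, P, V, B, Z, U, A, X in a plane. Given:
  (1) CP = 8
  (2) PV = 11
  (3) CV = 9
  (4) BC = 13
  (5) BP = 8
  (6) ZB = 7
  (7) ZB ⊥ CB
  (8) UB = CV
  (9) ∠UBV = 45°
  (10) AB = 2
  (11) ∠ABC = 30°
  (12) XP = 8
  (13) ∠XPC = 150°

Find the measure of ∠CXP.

Step 1: By the law of cosines on triangle XPC: XC² = 8² + 8² − 2·8·8·cos(150°) = 238.85, so XC ≈ 15.45.
Step 2: By the inverse law of cosines on triangle CXP: cos(∠CXP) = (15.45² + 8² − 8²) / (2·15.45·8) = 238.85/247.28 = 0.9659, so ∠CXP = 15°.

Therefore, the measure of angle ∠CXP = 15°.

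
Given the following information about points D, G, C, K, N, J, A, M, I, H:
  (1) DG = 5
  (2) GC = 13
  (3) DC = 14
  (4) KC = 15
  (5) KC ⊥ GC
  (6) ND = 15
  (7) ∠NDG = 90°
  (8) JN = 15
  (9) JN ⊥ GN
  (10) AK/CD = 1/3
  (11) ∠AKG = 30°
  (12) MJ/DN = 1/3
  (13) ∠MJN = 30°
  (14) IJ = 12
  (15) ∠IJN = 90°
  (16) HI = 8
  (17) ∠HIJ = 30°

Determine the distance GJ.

Step 1: By the law of cosines on triangle GDN: GN² = 5² + 15² − 2·5·15·cos(90°) = 250, so GN = 5·√10.
Step 2: By the law of cosines on triangle GNJ: GJ² = (5·√10)² + 15² − 2·5·√10·15·cos(90°) = 475, so GJ = 5·√19.

Therefore, the length of GJ = 5·√19.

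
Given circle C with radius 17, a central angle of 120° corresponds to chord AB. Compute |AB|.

Chord length = 2r sin(θ/2)
= 2 × 17 × sin(120°/2)
= 2 × 17 × sin(60°)
= 17*sqrt(3)

17*sqrt(3)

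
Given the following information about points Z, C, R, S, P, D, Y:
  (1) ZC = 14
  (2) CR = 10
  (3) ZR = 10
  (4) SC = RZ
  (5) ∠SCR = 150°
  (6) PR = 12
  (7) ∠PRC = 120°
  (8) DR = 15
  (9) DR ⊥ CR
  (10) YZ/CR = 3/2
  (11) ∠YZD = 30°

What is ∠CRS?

From the given relations: SC = RZ = 10.
Step 1: By the law of cosines on triangle RCS: RS² = 10² + 10² − 2·10·10·cos(150°) = 373.21, so RS ≈ 19.32.
Step 2: By the inverse law of cosines on triangle CRS: cos(∠CRS) = (10² + 19.32² − 10²) / (2·10·19.32) = 373.21/386.37 = 0.9659, so ∠CRS = 15°.

Therefore, the measure of angle ∠CRS = 15°.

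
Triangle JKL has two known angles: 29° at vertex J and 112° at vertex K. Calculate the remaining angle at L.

Let angle L = x. Then 29 + 112 + x = 180.
x = 180 - 141 = 39 degrees.

39 degrees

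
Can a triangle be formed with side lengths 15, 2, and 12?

The longest side is 15. The other two sides sum to 2 + 12 = 14.
Since 14 ≤ 15, the two shorter sides cannot reach around to close the triangle.

No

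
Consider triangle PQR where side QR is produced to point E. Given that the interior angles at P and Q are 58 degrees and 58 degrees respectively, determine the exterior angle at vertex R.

Exterior angle = 58 + 58 = 116 degrees (exterior angle theorem).

116 degrees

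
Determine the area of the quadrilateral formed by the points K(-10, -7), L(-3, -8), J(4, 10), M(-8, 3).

Shoelace: sum of cross terms = 239, Area = (1/2)|239| = 239/2

239/2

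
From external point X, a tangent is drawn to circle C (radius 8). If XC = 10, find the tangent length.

The tangent, radius, and line from the external point to the center form a right triangle.
The right angle is where the tangent meets the radius.
By the Pythagorean theorem: tangent² + 8² = 10²
tangent² = 100 - 64 = 36
tangent = 6

6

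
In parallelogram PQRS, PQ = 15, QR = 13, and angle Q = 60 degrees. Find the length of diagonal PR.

Law of cosines: d^2 = 15^2 + 13^2 - 2(15)(13)cos(60°) = 199, so d = sqrt(199).

sqrt(199)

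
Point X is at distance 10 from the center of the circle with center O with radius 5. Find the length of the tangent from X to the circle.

tangent = √(d² - r²) = √(10² - 5²) = √(100 - 25) = √75 = 5*sqrt(3)

5*sqrt(3)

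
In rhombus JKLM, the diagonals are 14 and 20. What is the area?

The diagonals of a rhombus divide it into four right triangles.
Each triangle has legs 14/ 2 = 7 and 20/2 = 10, so each has area (1/2)*7*10 = 35.
Four such triangles give total area = (d1 * d2) / 2 = 140.

140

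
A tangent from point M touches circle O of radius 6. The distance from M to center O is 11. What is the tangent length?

tangent = √(d² - r²) = √(11² - 6²) = √(121 - 36) = √85 = sqrt(85)

sqrt(85)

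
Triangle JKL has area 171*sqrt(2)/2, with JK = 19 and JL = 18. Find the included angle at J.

sin(C) = 2 * 171*sqrt(2)/2 / (19 * 18) = sqrt(2)/2, so C = arcsin(sqrt(2)/2) = 45°.
Since sin(180° - C) = sin(C), the obtuse angle 135° gives the same area, so C = 45° or C = 135°.

45° or 135°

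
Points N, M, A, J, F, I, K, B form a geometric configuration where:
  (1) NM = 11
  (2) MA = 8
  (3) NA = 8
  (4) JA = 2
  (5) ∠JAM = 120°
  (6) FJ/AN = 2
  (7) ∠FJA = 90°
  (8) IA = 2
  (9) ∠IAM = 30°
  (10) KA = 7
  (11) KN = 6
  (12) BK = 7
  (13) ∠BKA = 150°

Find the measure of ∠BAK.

Step 1: By the law of cosines on triangle AKB: AB² = 7² + 7² − 2·7·7·cos(150°) = 182.87, so AB ≈ 13.52.
Step 2: By the inverse law of cosines on triangle BAK: cos(∠BAK) = (13.52² + 7² − 7²) / (2·13.52·7) = 182.87/189.32 = 0.9659, so ∠BAK = 15°.

Therefore, the measure of angle ∠BAK = 15°.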